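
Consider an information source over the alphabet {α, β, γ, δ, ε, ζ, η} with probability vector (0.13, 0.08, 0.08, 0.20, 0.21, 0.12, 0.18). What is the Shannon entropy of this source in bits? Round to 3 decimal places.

2.715 bits

H = −Σ pᵢ log₂ pᵢ.
−0.13·log₂(0.13) = 0.3826
−0.08·log₂(0.08) = 0.2915
−0.08·log₂(0.08) = 0.2915
−0.20·log₂(0.20) = 0.4644
−0.21·log₂(0.21) = 0.4728
−0.12·log₂(0.12) = 0.3671
−0.18·log₂(0.18) = 0.4453
Sum ≈ 2.7152 → 2.715 bits.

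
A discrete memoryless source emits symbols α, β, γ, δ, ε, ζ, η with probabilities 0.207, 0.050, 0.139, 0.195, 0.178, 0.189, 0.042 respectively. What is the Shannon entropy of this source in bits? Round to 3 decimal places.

H = −Σ pᵢ log₂ pᵢ.
−0.207·log₂(0.207) = 0.4704
−0.050·log₂(0.050) = 0.2161
−0.139·log₂(0.139) = 0.3957
−0.195·log₂(0.195) = 0.4599
−0.178·log₂(0.178) = 0.4432
−0.189·log₂(0.189) = 0.4543
−0.042·log₂(0.042) = 0.1921
Sum ≈ 2.6317 → 2.632 bits.

2.632 bits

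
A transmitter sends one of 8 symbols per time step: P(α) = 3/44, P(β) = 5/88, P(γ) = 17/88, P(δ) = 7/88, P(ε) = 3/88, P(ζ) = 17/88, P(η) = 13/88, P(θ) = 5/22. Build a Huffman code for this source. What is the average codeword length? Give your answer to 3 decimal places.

Repeatedly combine the two least-probable nodes; the expected code length is the sum of the merged weights.
merge 3/88 + 5/88 → 1/11
merge 3/44 + 7/88 → 13/88
merge 1/11 + 13/88 → 21/88
merge 13/88 + 17/88 → 15/44
merge 17/88 + 5/22 → 37/88
merge 21/88 + 15/44 → 51/88
merge 37/88 + 51/88 → 1
L = 1/11 + 13/88 + 21/88 + 15/44 + 37/88 + 51/88 + 1 = 31/11 ≈ 2.818 bits/symbol.

2.818 bits/symbol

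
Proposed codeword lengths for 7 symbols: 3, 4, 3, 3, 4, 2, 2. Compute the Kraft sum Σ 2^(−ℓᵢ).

With common denominator 2^4 = 16: Σ 2^(−ℓᵢ) = 2/16 + 1/16 + 2/16 + 2/16 + 1/16 + 4/16 + 4/16 = 16/16 = 1.

1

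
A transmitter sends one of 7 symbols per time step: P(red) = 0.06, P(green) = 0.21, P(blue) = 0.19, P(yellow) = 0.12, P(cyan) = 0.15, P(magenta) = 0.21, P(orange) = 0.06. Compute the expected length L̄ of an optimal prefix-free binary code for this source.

2.7 bits/symbol

Repeatedly combine the two least-probable nodes; the expected code length is the sum of the merged weights.
merge 3/50 + 3/50 → 3/25
merge 3/25 + 3/25 → 6/25
merge 3/20 + 19/100 → 17/50
merge 21/100 + 21/100 → 21/50
merge 6/25 + 17/50 → 29/50
merge 21/50 + 29/50 → 1
L = 3/25 + 6/25 + 17/50 + 21/50 + 29/50 + 1 = 27/10 = 2.7 bits/symbol.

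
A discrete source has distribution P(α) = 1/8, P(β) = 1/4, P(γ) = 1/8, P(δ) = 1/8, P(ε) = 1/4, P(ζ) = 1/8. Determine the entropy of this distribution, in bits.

2.5 bits

Each probability is a power of 1/2, so log₂(1/p) is an integer.
H = Σ p·log₂(1/p) = 1/8·3 + 1/4·2 + 1/8·3 + 1/8·3 + 1/4·2 + 1/8·3 = 2.5 bits.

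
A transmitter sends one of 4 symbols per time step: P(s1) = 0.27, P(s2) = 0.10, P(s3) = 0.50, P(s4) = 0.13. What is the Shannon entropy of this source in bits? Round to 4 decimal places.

1.7249 bits

H = −Σ pᵢ log₂ pᵢ.
−0.27·log₂(0.27) = 0.5100
−0.10·log₂(0.10) = 0.3322
−0.50·log₂(0.50) = 0.5000
−0.13·log₂(0.13) = 0.3826
Sum ≈ 1.7249 → 1.7249 bits.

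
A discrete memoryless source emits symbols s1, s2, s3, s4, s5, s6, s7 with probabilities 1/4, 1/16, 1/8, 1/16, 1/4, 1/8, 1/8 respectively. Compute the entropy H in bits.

Each probability is a power of 1/2, so log₂(1/p) is an integer.
H = Σ p·log₂(1/p) = 1/4·2 + 1/16·4 + 1/8·3 + 1/16·4 + 1/4·2 + 1/8·3 + 1/8·3 = 2.625 bits.

2.625 bits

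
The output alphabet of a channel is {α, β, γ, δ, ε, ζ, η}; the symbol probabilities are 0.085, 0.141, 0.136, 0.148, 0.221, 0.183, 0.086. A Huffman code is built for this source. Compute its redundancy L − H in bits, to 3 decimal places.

0.033 bits

Entropy H = −Σ p log₂ p ≈ 2.7343 bits.
Huffman merges: 17/200+43/500→171/1000; 17/125+141/1000→277/1000; 37/250+171/1000→319/1000; 183/1000+221/1000→101/250; 277/1000+319/1000→149/250; 101/250+149/250→1. L = 2767/1000 ≈ 2.7670.
L − H = 2.7670 − 2.7343 = 0.033 bits.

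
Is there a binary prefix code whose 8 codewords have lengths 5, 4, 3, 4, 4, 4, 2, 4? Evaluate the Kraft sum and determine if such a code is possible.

0.71875; yes

With common denominator 2^5 = 32: Σ 2^(−ℓᵢ) = 1/32 + 2/32 + 4/32 + 2/32 + 2/32 + 2/32 + 8/32 + 2/32 = 23/32 = 0.71875.
Kraft's inequality requires Σ ≤ 1; here Σ = 0.71875 ≤ 1, so such a prefix code exists.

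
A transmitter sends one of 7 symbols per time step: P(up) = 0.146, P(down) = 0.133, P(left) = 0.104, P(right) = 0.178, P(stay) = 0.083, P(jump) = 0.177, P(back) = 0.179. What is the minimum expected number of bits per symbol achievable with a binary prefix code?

Repeatedly combine the two least-probable nodes; the expected code length is the sum of the merged weights.
merge 83/1000 + 13/125 → 187/1000
merge 133/1000 + 73/500 → 279/1000
merge 177/1000 + 89/500 → 71/200
merge 179/1000 + 187/1000 → 183/500
merge 279/1000 + 71/200 → 317/500
merge 183/500 + 317/500 → 1
L = 187/1000 + 279/1000 + 71/200 + 183/500 + 317/500 + 1 = 2821/1000 = 2.821 bits/symbol.

2.821 bits/symbol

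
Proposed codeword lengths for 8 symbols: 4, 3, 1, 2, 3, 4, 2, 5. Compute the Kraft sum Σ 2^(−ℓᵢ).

With common denominator 2^5 = 32: Σ 2^(−ℓᵢ) = 2/32 + 4/32 + 16/32 + 8/32 + 4/32 + 2/32 + 8/32 + 1/32 = 45/32 = 1.40625.

1.40625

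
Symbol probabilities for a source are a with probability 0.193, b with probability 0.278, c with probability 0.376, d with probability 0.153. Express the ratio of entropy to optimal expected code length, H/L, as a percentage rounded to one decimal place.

97.3%

Entropy H = −Σ p log₂ p ≈ 1.9165 bits.
Huffman merges: 153/1000+193/1000→173/500; 139/500+173/500→78/125; 47/125+78/125→1. L = 197/100 ≈ 1.9700.
Efficiency = H/L = 1.9165/1.9700 = 97.3%.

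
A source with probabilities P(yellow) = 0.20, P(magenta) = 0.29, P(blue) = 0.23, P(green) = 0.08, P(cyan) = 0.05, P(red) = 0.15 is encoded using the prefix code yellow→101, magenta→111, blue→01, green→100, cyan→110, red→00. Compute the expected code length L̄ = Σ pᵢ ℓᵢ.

L̄ = Σ pᵢ·ℓᵢ = 0.20·3 + 0.29·3 + 0.23·2 + 0.08·3 + 0.05·3 + 0.15·2 = 2.62 bits/symbol.

2.62 bits/symbol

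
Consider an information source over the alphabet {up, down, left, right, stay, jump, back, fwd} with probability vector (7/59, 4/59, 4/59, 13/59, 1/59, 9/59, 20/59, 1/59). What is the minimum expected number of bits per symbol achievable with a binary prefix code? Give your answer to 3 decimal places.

2.576 bits/symbol

Repeatedly combine the two least-probable nodes; the expected code length is the sum of the merged weights.
merge 1/59 + 1/59 → 2/59
merge 2/59 + 4/59 → 6/59
merge 4/59 + 6/59 → 10/59
merge 7/59 + 9/59 → 16/59
merge 10/59 + 13/59 → 23/59
merge 16/59 + 20/59 → 36/59
merge 23/59 + 36/59 → 1
L = 2/59 + 6/59 + 10/59 + 16/59 + 23/59 + 36/59 + 1 = 152/59 ≈ 2.576 bits/symbol.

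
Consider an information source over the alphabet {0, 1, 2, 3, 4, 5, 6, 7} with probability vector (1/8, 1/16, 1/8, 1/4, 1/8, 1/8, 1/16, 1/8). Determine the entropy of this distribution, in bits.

2.875 bits

Each probability is a power of 1/2, so log₂(1/p) is an integer.
H = Σ p·log₂(1/p) = 1/8·3 + 1/16·4 + 1/8·3 + 1/4·2 + 1/8·3 + 1/8·3 + 1/16·4 + 1/8·3 = 2.875 bits.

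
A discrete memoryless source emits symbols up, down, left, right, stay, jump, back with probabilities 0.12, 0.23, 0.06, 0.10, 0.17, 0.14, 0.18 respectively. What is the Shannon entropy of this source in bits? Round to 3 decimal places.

H = −Σ pᵢ log₂ pᵢ.
−0.12·log₂(0.12) = 0.3671
−0.23·log₂(0.23) = 0.4877
−0.06·log₂(0.06) = 0.2435
−0.10·log₂(0.10) = 0.3322
−0.17·log₂(0.17) = 0.4346
−0.14·log₂(0.14) = 0.3971
−0.18·log₂(0.18) = 0.4453
Sum ≈ 2.7075 → 2.707 bits.

2.707 bits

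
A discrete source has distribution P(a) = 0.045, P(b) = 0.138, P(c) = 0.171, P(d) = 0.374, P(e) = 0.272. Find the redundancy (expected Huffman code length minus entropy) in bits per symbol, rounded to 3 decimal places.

Entropy H = −Σ p log₂ p ≈ 2.0729 bits.
Huffman merges: 9/200+69/500→183/1000; 171/1000+183/1000→177/500; 34/125+177/500→313/500; 187/500+313/500→1. L = 2163/1000 ≈ 2.1630.
L − H = 2.1630 − 2.0729 = 0.090 bits.

0.090 bits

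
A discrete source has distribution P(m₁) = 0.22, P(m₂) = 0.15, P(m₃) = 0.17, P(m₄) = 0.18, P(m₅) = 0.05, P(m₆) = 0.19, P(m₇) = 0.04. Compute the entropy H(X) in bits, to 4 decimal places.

2.6281 bits

H = −Σ pᵢ log₂ pᵢ.
−0.22·log₂(0.22) = 0.4806
−0.15·log₂(0.15) = 0.4105
−0.17·log₂(0.17) = 0.4346
−0.18·log₂(0.18) = 0.4453
−0.05·log₂(0.05) = 0.2161
−0.19·log₂(0.19) = 0.4552
−0.04·log₂(0.04) = 0.1858
Sum ≈ 2.6281 → 2.6281 bits.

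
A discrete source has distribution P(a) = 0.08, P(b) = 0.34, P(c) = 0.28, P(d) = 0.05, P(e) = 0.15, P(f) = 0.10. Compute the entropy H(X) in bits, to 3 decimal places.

H = −Σ pᵢ log₂ pᵢ.
−0.08·log₂(0.08) = 0.2915
−0.34·log₂(0.34) = 0.5292
−0.28·log₂(0.28) = 0.5142
−0.05·log₂(0.05) = 0.2161
−0.15·log₂(0.15) = 0.4105
−0.10·log₂(0.10) = 0.3322
Sum ≈ 2.2937 → 2.294 bits.

2.294 bits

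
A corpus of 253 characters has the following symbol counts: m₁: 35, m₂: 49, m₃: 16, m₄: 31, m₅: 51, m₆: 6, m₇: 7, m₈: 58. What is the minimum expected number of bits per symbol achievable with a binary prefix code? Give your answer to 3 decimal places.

Probabilities are the counts divided by 253.
Repeatedly combine the two least-probable nodes; the expected code length is the sum of the merged weights.
merge 6/253 + 7/253 → 13/253
merge 13/253 + 16/253 → 29/253
merge 29/253 + 31/253 → 60/253
merge 35/253 + 49/253 → 84/253
merge 51/253 + 58/253 → 109/253
merge 60/253 + 84/253 → 144/253
merge 109/253 + 144/253 → 1
L = 13/253 + 29/253 + 60/253 + 84/253 + 109/253 + 144/253 + 1 = 692/253 ≈ 2.735 bits/symbol.

2.735 bits/symbol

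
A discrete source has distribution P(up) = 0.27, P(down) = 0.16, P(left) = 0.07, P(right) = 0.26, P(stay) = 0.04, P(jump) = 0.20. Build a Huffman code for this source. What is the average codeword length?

Repeatedly combine the two least-probable nodes; the expected code length is the sum of the merged weights.
merge 1/25 + 7/100 → 11/100
merge 11/100 + 4/25 → 27/100
merge 1/5 + 13/50 → 23/50
merge 27/100 + 27/100 → 27/50
merge 23/50 + 27/50 → 1
L = 11/100 + 27/100 + 23/50 + 27/50 + 1 = 119/50 = 2.38 bits/symbol.

2.38 bits/symbol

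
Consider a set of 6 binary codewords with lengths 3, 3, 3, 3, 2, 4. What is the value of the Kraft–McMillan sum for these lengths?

With common denominator 2^4 = 16: Σ 2^(−ℓᵢ) = 2/16 + 2/16 + 2/16 + 2/16 + 4/16 + 1/16 = 13/16 = 0.8125.

0.8125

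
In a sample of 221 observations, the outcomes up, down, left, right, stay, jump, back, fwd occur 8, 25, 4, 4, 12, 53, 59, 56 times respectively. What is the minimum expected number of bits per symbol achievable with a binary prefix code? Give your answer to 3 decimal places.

2.475 bits/symbol

Probabilities are the counts divided by 221.
Repeatedly combine the two least-probable nodes; the expected code length is the sum of the merged weights.
merge 4/221 + 4/221 → 8/221
merge 8/221 + 8/221 → 16/221
merge 12/221 + 16/221 → 28/221
merge 25/221 + 28/221 → 53/221
merge 53/221 + 53/221 → 106/221
merge 56/221 + 59/221 → 115/221
merge 106/221 + 115/221 → 1
L = 8/221 + 16/221 + 28/221 + 53/221 + 106/221 + 115/221 + 1 = 547/221 ≈ 2.475 bits/symbol.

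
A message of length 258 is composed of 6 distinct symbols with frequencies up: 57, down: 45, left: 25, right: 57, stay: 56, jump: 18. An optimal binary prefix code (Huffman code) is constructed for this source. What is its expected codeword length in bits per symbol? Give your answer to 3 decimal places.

2.508 bits/symbol

Probabilities are the counts divided by 258.
Repeatedly combine the two least-probable nodes; the expected code length is the sum of the merged weights.
merge 3/43 + 25/258 → 1/6
merge 1/6 + 15/86 → 44/129
merge 28/129 + 19/86 → 113/258
merge 19/86 + 44/129 → 145/258
merge 113/258 + 145/258 → 1
L = 1/6 + 44/129 + 113/258 + 145/258 + 1 = 647/258 ≈ 2.508 bits/symbol.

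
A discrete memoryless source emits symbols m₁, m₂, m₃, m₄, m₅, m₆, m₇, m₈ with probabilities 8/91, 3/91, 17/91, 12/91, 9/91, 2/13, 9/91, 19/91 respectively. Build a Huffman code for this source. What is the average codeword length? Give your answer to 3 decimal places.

Repeatedly combine the two least-probable nodes; the expected code length is the sum of the merged weights.
merge 3/91 + 8/91 → 11/91
merge 9/91 + 9/91 → 18/91
merge 11/91 + 12/91 → 23/91
merge 2/13 + 17/91 → 31/91
merge 18/91 + 19/91 → 37/91
merge 23/91 + 31/91 → 54/91
merge 37/91 + 54/91 → 1
L = 11/91 + 18/91 + 23/91 + 31/91 + 37/91 + 54/91 + 1 = 265/91 ≈ 2.912 bits/symbol.

2.912 bits/symbol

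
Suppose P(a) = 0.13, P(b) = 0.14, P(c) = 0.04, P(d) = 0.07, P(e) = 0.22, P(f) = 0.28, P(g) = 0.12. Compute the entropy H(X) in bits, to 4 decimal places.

H = −Σ pᵢ log₂ pᵢ.
−0.13·log₂(0.13) = 0.3826
−0.14·log₂(0.14) = 0.3971
−0.04·log₂(0.04) = 0.1858
−0.07·log₂(0.07) = 0.2686
−0.22·log₂(0.22) = 0.4806
−0.28·log₂(0.28) = 0.5142
−0.12·log₂(0.12) = 0.3671
Sum ≈ 2.5959 → 2.5959 bits.

2.5959 bits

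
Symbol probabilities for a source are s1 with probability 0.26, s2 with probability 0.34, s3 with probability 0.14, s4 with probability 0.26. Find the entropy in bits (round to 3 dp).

H = −Σ pᵢ log₂ pᵢ.
−0.26·log₂(0.26) = 0.5053
−0.34·log₂(0.34) = 0.5292
−0.14·log₂(0.14) = 0.3971
−0.26·log₂(0.26) = 0.5053
Sum ≈ 1.9369 → 1.937 bits.

1.937 bits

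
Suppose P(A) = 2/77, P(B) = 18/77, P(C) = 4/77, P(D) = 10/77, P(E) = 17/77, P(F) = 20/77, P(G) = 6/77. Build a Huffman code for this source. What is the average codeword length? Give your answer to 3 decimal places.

2.519 bits/symbol

Repeatedly combine the two least-probable nodes; the expected code length is the sum of the merged weights.
merge 2/77 + 4/77 → 6/77
merge 6/77 + 6/77 → 12/77
merge 10/77 + 12/77 → 2/7
merge 17/77 + 18/77 → 5/11
merge 20/77 + 2/7 → 6/11
merge 5/11 + 6/11 → 1
L = 6/77 + 12/77 + 2/7 + 5/11 + 6/11 + 1 = 194/77 ≈ 2.519 bits/symbol.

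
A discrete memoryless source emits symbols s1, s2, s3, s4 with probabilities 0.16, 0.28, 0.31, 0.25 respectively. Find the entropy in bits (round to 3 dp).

H = −Σ pᵢ log₂ pᵢ.
−0.16·log₂(0.16) = 0.4230
−0.28·log₂(0.28) = 0.5142
−0.31·log₂(0.31) = 0.5238
−0.25·log₂(0.25) = 0.5000
Sum ≈ 1.9610 → 1.961 bits.

1.961 bits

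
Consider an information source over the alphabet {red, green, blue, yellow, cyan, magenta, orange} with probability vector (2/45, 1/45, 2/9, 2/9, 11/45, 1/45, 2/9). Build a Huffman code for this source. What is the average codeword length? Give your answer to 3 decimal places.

2.444 bits/symbol

Repeatedly combine the two least-probable nodes; the expected code length is the sum of the merged weights.
merge 1/45 + 1/45 → 2/45
merge 2/45 + 2/45 → 4/45
merge 4/45 + 2/9 → 14/45
merge 2/9 + 2/9 → 4/9
merge 11/45 + 14/45 → 5/9
merge 4/9 + 5/9 → 1
L = 2/45 + 4/45 + 14/45 + 4/9 + 5/9 + 1 = 22/9 ≈ 2.444 bits/symbol.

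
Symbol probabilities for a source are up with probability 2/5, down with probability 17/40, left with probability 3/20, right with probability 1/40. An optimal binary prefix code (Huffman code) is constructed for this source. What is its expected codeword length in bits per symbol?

Repeatedly combine the two least-probable nodes; the expected code length is the sum of the merged weights.
merge 1/40 + 3/20 → 7/40
merge 7/40 + 2/5 → 23/40
merge 17/40 + 23/40 → 1
L = 7/40 + 23/40 + 1 = 7/4 = 1.75 bits/symbol.

1.75 bits/symbol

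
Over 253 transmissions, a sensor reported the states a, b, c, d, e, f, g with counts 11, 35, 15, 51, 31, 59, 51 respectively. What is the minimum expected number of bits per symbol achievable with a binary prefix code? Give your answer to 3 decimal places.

2.668 bits/symbol

Probabilities are the counts divided by 253.
Repeatedly combine the two least-probable nodes; the expected code length is the sum of the merged weights.
merge 1/23 + 15/253 → 26/253
merge 26/253 + 31/253 → 57/253
merge 35/253 + 51/253 → 86/253
merge 51/253 + 57/253 → 108/253
merge 59/253 + 86/253 → 145/253
merge 108/253 + 145/253 → 1
L = 26/253 + 57/253 + 86/253 + 108/253 + 145/253 + 1 = 675/253 ≈ 2.668 bits/symbol.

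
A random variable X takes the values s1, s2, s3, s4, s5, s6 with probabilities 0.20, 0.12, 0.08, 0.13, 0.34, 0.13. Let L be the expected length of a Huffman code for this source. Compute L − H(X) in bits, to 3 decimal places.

0.043 bits

Entropy H = −Σ p log₂ p ≈ 2.4174 bits.
Huffman merges: 2/25+3/25→1/5; 13/100+13/100→13/50; 1/5+1/5→2/5; 13/50+17/50→3/5; 2/5+3/5→1. L = 123/50 ≈ 2.4600.
L − H = 2.4600 − 2.4174 = 0.043 bits.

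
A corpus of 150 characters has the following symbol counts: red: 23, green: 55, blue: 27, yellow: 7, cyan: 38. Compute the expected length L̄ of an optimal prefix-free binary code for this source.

Probabilities are the counts divided by 150.
Repeatedly combine the two least-probable nodes; the expected code length is the sum of the merged weights.
merge 7/150 + 23/150 → 1/5
merge 9/50 + 1/5 → 19/50
merge 19/75 + 11/30 → 31/50
merge 19/50 + 31/50 → 1
L = 1/5 + 19/50 + 31/50 + 1 = 11/5 = 2.2 bits/symbol.

2.2 bits/symbol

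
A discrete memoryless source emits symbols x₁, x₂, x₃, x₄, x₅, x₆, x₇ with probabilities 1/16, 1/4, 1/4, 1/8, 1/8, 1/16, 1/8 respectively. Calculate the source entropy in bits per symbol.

2.625 bits

Each probability is a power of 1/2, so log₂(1/p) is an integer.
H = Σ p·log₂(1/p) = 1/16·4 + 1/4·2 + 1/4·2 + 1/8·3 + 1/8·3 + 1/16·4 + 1/8·3 = 2.625 bits.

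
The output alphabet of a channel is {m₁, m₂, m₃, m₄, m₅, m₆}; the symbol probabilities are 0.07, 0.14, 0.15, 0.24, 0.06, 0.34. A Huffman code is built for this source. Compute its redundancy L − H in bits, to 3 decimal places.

0.057 bits

Entropy H = −Σ p log₂ p ≈ 2.3431 bits.
Huffman merges: 3/50+7/100→13/100; 13/100+7/50→27/100; 3/20+6/25→39/100; 27/100+17/50→61/100; 39/100+61/100→1. L = 12/5 ≈ 2.4000.
L − H = 2.4000 − 2.3431 = 0.057 bits.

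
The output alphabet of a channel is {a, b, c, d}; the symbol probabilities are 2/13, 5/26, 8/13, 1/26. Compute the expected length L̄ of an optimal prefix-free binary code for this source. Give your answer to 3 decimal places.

1.577 bits/symbol

Repeatedly combine the two least-probable nodes; the expected code length is the sum of the merged weights.
merge 1/26 + 2/13 → 5/26
merge 5/26 + 5/26 → 5/13
merge 5/13 + 8/13 → 1
L = 5/26 + 5/13 + 1 = 41/26 ≈ 1.577 bits/symbol.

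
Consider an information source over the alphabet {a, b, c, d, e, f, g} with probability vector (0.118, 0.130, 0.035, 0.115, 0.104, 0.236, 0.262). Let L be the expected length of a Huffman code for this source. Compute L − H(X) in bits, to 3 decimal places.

0.029 bits

Entropy H = −Σ p log₂ p ≈ 2.6121 bits.
Huffman merges: 7/200+13/125→139/1000; 23/200+59/500→233/1000; 13/100+139/1000→269/1000; 233/1000+59/250→469/1000; 131/500+269/1000→531/1000; 469/1000+531/1000→1. L = 2641/1000 ≈ 2.6410.
L − H = 2.6410 − 2.6121 = 0.029 bits.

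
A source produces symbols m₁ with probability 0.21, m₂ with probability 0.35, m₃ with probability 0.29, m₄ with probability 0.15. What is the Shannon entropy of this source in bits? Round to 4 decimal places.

H = −Σ pᵢ log₂ pᵢ.
−0.21·log₂(0.21) = 0.4728
−0.35·log₂(0.35) = 0.5301
−0.29·log₂(0.29) = 0.5179
−0.15·log₂(0.15) = 0.4105
Sum ≈ 1.9314 → 1.9314 bits.

1.9314 bits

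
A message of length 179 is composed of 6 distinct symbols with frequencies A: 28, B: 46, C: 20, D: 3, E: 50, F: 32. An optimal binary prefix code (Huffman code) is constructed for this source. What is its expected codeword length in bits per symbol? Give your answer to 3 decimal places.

2.413 bits/symbol

Probabilities are the counts divided by 179.
Repeatedly combine the two least-probable nodes; the expected code length is the sum of the merged weights.
merge 3/179 + 20/179 → 23/179
merge 23/179 + 28/179 → 51/179
merge 32/179 + 46/179 → 78/179
merge 50/179 + 51/179 → 101/179
merge 78/179 + 101/179 → 1
L = 23/179 + 51/179 + 78/179 + 101/179 + 1 = 432/179 ≈ 2.413 bits/symbol.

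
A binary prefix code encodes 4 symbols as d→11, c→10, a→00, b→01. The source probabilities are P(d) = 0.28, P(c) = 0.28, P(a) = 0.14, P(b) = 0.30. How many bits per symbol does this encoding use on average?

2 bits/symbol

L̄ = Σ pᵢ·ℓᵢ = 0.28·2 + 0.28·2 + 0.14·2 + 0.30·2 = 2 bits/symbol.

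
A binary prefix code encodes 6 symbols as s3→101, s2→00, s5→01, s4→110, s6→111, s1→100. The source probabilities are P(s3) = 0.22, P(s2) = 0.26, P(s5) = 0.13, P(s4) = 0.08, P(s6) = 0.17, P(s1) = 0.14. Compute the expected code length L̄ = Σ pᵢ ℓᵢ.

L̄ = Σ pᵢ·ℓᵢ = 0.22·3 + 0.26·2 + 0.13·2 + 0.08·3 + 0.17·3 + 0.14·3 = 2.61 bits/symbol.

2.61 bits/symbol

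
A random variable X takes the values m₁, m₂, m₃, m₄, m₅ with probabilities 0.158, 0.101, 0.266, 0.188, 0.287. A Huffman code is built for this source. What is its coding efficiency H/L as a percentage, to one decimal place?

Entropy H = −Σ p log₂ p ≈ 2.2330 bits.
Huffman merges: 101/1000+79/500→259/1000; 47/250+259/1000→447/1000; 133/500+287/1000→553/1000; 447/1000+553/1000→1. L = 2259/1000 ≈ 2.2590.
Efficiency = H/L = 2.2330/2.2590 = 98.8%.

98.8%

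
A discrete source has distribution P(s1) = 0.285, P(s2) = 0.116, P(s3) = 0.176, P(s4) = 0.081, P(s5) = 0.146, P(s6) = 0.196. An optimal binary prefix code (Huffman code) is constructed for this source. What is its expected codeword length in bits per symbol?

Repeatedly combine the two least-probable nodes; the expected code length is the sum of the merged weights.
merge 81/1000 + 29/250 → 197/1000
merge 73/500 + 22/125 → 161/500
merge 49/250 + 197/1000 → 393/1000
merge 57/200 + 161/500 → 607/1000
merge 393/1000 + 607/1000 → 1
L = 197/1000 + 161/500 + 393/1000 + 607/1000 + 1 = 2519/1000 = 2.519 bits/symbol.

2.519 bits/symbol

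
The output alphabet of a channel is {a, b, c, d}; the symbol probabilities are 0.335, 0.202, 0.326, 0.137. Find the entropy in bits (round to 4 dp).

H = −Σ pᵢ log₂ pᵢ.
−0.335·log₂(0.335) = 0.5286
−0.202·log₂(0.202) = 0.4661
−0.326·log₂(0.326) = 0.5272
−0.137·log₂(0.137) = 0.3929
Sum ≈ 1.9147 → 1.9147 bits.

1.9147 bits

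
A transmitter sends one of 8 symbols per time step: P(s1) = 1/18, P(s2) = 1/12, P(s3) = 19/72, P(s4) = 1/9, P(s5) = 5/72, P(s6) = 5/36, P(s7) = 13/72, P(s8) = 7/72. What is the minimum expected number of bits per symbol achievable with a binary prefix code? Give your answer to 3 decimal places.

Repeatedly combine the two least-probable nodes; the expected code length is the sum of the merged weights.
merge 1/18 + 5/72 → 1/8
merge 1/12 + 7/72 → 13/72
merge 1/9 + 1/8 → 17/72
merge 5/36 + 13/72 → 23/72
merge 13/72 + 17/72 → 5/12
merge 19/72 + 23/72 → 7/12
merge 5/12 + 7/12 → 1
L = 1/8 + 13/72 + 17/72 + 23/72 + 5/12 + 7/12 + 1 = 103/36 ≈ 2.861 bits/symbol.

2.861 bits/symbol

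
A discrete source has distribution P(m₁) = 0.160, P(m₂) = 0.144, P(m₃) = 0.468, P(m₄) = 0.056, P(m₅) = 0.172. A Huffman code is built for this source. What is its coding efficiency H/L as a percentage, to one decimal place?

Entropy H = −Σ p log₂ p ≈ 2.0079 bits.
Huffman merges: 7/125+18/125→1/5; 4/25+43/250→83/250; 1/5+83/250→133/250; 117/250+133/250→1. L = 258/125 ≈ 2.0640.
Efficiency = H/L = 2.0079/2.0640 = 97.3%.

97.3%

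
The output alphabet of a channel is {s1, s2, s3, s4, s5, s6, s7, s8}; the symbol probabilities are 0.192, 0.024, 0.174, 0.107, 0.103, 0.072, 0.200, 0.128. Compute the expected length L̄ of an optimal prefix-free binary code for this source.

Repeatedly combine the two least-probable nodes; the expected code length is the sum of the merged weights.
merge 3/125 + 9/125 → 12/125
merge 12/125 + 103/1000 → 199/1000
merge 107/1000 + 16/125 → 47/200
merge 87/500 + 24/125 → 183/500
merge 199/1000 + 1/5 → 399/1000
merge 47/200 + 183/500 → 601/1000
merge 399/1000 + 601/1000 → 1
L = 12/125 + 199/1000 + 47/200 + 183/500 + 399/1000 + 601/1000 + 1 = 362/125 = 2.896 bits/symbol.

2.896 bits/symbol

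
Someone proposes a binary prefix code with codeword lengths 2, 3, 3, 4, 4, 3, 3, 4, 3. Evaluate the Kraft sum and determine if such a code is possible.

1.0625; no

With common denominator 2^4 = 16: Σ 2^(−ℓᵢ) = 4/16 + 2/16 + 2/16 + 1/16 + 1/16 + 2/16 + 2/16 + 1/16 + 2/16 = 17/16 = 1.0625.
Kraft's inequality requires Σ ≤ 1; here Σ = 1.0625 > 1, so no such prefix code exists.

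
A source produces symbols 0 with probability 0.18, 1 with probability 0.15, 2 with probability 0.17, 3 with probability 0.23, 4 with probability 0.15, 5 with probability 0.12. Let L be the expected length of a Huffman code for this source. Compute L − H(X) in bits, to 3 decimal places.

0.034 bits

Entropy H = −Σ p log₂ p ≈ 2.5557 bits.
Huffman merges: 3/25+3/20→27/100; 3/20+17/100→8/25; 9/50+23/100→41/100; 27/100+8/25→59/100; 41/100+59/100→1. L = 259/100 ≈ 2.5900.
L − H = 2.5900 − 2.5557 = 0.034 bits.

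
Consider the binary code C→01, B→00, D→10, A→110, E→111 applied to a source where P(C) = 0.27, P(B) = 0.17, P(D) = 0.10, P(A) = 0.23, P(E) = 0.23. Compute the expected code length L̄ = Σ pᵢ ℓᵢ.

L̄ = Σ pᵢ·ℓᵢ = 0.27·2 + 0.17·2 + 0.10·2 + 0.23·3 + 0.23·3 = 2.46 bits/symbol.

2.46 bits/symbol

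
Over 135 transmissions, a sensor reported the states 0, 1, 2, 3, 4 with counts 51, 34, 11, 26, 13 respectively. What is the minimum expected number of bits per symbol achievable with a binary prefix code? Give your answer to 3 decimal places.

Probabilities are the counts divided by 135.
Repeatedly combine the two least-probable nodes; the expected code length is the sum of the merged weights.
merge 11/135 + 13/135 → 8/45
merge 8/45 + 26/135 → 10/27
merge 34/135 + 10/27 → 28/45
merge 17/45 + 28/45 → 1
L = 8/45 + 10/27 + 28/45 + 1 = 293/135 ≈ 2.170 bits/symbol.

2.170 bits/symbol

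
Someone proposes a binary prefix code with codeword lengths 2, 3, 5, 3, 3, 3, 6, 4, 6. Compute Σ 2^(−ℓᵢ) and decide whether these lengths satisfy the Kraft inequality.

With common denominator 2^6 = 64: Σ 2^(−ℓᵢ) = 16/64 + 8/64 + 2/64 + 8/64 + 8/64 + 8/64 + 1/64 + 4/64 + 1/64 = 56/64 = 0.875.
Kraft's inequality requires Σ ≤ 1; here Σ = 0.875 ≤ 1, so such a prefix code exists.

0.875; yes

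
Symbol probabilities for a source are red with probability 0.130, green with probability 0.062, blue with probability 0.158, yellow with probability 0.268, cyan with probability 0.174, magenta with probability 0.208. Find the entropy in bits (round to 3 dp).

2.471 bits

H = −Σ pᵢ log₂ pᵢ.
−0.130·log₂(0.130) = 0.3826
−0.062·log₂(0.062) = 0.2487
−0.158·log₂(0.158) = 0.4206
−0.268·log₂(0.268) = 0.5091
−0.174·log₂(0.174) = 0.4390
−0.208·log₂(0.208) = 0.4712
Sum ≈ 2.4712 → 2.471 bits.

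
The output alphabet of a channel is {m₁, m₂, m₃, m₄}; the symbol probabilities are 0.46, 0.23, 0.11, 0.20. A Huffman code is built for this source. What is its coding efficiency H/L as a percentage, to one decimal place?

98.3%

Entropy H = −Σ p log₂ p ≈ 1.8177 bits.
Huffman merges: 11/100+1/5→31/100; 23/100+31/100→27/50; 23/50+27/50→1. L = 37/20 ≈ 1.8500.
Efficiency = H/L = 1.8177/1.8500 = 98.3%.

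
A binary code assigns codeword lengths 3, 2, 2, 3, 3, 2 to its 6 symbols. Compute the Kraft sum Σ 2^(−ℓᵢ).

With common denominator 2^3 = 8: Σ 2^(−ℓᵢ) = 1/8 + 2/8 + 2/8 + 1/8 + 1/8 + 2/8 = 9/8 = 1.125.

1.125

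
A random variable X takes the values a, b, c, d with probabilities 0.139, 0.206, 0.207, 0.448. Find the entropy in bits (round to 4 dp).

H = −Σ pᵢ log₂ pᵢ.
−0.139·log₂(0.139) = 0.3957
−0.206·log₂(0.206) = 0.4695
−0.207·log₂(0.207) = 0.4704
−0.448·log₂(0.448) = 0.5190
Sum ≈ 1.8546 → 1.8546 bits.

1.8546 bits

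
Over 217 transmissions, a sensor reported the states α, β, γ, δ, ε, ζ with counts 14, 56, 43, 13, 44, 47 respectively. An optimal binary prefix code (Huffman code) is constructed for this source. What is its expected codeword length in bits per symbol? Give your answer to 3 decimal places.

Probabilities are the counts divided by 217.
Repeatedly combine the two least-probable nodes; the expected code length is the sum of the merged weights.
merge 13/217 + 2/31 → 27/217
merge 27/217 + 43/217 → 10/31
merge 44/217 + 47/217 → 13/31
merge 8/31 + 10/31 → 18/31
merge 13/31 + 18/31 → 1
L = 27/217 + 10/31 + 13/31 + 18/31 + 1 = 531/217 ≈ 2.447 bits/symbol.

2.447 bits/symbol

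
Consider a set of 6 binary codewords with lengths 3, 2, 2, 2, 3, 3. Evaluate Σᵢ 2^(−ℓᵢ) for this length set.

1.125

With common denominator 2^3 = 8: Σ 2^(−ℓᵢ) = 1/8 + 2/8 + 2/8 + 2/8 + 1/8 + 1/8 = 9/8 = 1.125.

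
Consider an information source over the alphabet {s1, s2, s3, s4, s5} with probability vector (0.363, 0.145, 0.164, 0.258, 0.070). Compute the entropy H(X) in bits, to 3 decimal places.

H = −Σ pᵢ log₂ pᵢ.
−0.363·log₂(0.363) = 0.5307
−0.145·log₂(0.145) = 0.4040
−0.164·log₂(0.164) = 0.4278
−0.258·log₂(0.258) = 0.5043
−0.070·log₂(0.070) = 0.2686
Sum ≈ 2.1352 → 2.135 bits.

2.135 bits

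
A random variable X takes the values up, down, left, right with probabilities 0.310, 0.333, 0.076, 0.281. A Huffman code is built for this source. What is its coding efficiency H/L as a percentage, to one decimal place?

92.5%

Entropy H = −Σ p log₂ p ≈ 1.8492 bits.
Huffman merges: 19/250+281/1000→357/1000; 31/100+333/1000→643/1000; 357/1000+643/1000→1. L = 2 ≈ 2.0000.
Efficiency = H/L = 1.8492/2.0000 = 92.5%.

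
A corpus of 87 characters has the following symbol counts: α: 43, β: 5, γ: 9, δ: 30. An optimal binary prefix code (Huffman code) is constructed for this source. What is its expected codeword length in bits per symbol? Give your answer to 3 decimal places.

1.667 bits/symbol

Probabilities are the counts divided by 87.
Repeatedly combine the two least-probable nodes; the expected code length is the sum of the merged weights.
merge 5/87 + 3/29 → 14/87
merge 14/87 + 10/29 → 44/87
merge 43/87 + 44/87 → 1
L = 14/87 + 44/87 + 1 = 5/3 ≈ 1.667 bits/symbol.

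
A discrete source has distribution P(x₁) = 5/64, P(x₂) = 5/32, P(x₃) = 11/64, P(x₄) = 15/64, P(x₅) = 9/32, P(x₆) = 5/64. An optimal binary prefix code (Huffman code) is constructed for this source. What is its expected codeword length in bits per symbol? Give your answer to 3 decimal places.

2.469 bits/symbol

Repeatedly combine the two least-probable nodes; the expected code length is the sum of the merged weights.
merge 5/64 + 5/64 → 5/32
merge 5/32 + 5/32 → 5/16
merge 11/64 + 15/64 → 13/32
merge 9/32 + 5/16 → 19/32
merge 13/32 + 19/32 → 1
L = 5/32 + 5/16 + 13/32 + 19/32 + 1 = 79/32 ≈ 2.469 bits/symbol.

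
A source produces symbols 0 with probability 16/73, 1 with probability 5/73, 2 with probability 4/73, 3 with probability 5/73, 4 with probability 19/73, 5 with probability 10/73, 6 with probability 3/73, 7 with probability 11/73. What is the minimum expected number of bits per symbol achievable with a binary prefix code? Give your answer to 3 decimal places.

2.753 bits/symbol

Repeatedly combine the two least-probable nodes; the expected code length is the sum of the merged weights.
merge 3/73 + 4/73 → 7/73
merge 5/73 + 5/73 → 10/73
merge 7/73 + 10/73 → 17/73
merge 10/73 + 11/73 → 21/73
merge 16/73 + 17/73 → 33/73
merge 19/73 + 21/73 → 40/73
merge 33/73 + 40/73 → 1
L = 7/73 + 10/73 + 17/73 + 21/73 + 33/73 + 40/73 + 1 = 201/73 ≈ 2.753 bits/symbol.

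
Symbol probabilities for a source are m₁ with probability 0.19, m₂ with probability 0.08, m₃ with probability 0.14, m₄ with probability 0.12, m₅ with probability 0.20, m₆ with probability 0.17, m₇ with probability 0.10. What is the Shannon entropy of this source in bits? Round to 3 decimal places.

H = −Σ pᵢ log₂ pᵢ.
−0.19·log₂(0.19) = 0.4552
−0.08·log₂(0.08) = 0.2915
−0.14·log₂(0.14) = 0.3971
−0.12·log₂(0.12) = 0.3671
−0.20·log₂(0.20) = 0.4644
−0.17·log₂(0.17) = 0.4346
−0.10·log₂(0.10) = 0.3322
Sum ≈ 2.7421 → 2.742 bits.

2.742 bits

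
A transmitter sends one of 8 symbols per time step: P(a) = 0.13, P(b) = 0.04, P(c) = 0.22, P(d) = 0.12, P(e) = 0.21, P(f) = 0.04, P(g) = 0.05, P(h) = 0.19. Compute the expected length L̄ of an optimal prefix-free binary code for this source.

2.78 bits/symbol

Repeatedly combine the two least-probable nodes; the expected code length is the sum of the merged weights.
merge 1/25 + 1/25 → 2/25
merge 1/20 + 2/25 → 13/100
merge 3/25 + 13/100 → 1/4
merge 13/100 + 19/100 → 8/25
merge 21/100 + 11/50 → 43/100
merge 1/4 + 8/25 → 57/100
merge 43/100 + 57/100 → 1
L = 2/25 + 13/100 + 1/4 + 8/25 + 43/100 + 57/100 + 1 = 139/50 = 2.78 bits/symbol.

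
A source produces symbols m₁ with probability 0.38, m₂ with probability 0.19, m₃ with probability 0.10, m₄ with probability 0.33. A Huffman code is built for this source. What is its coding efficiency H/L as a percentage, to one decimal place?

Entropy H = −Σ p log₂ p ≈ 1.8457 bits.
Huffman merges: 1/10+19/100→29/100; 29/100+33/100→31/50; 19/50+31/50→1. L = 191/100 ≈ 1.9100.
Efficiency = H/L = 1.8457/1.9100 = 96.6%.

96.6%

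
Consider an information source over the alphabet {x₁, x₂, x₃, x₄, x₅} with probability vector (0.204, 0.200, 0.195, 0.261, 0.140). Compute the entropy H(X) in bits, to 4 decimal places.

2.2950 bits

H = −Σ pᵢ log₂ pᵢ.
−0.204·log₂(0.204) = 0.4678
−0.200·log₂(0.200) = 0.4644
−0.195·log₂(0.195) = 0.4599
−0.261·log₂(0.261) = 0.5058
−0.140·log₂(0.140) = 0.3971
Sum ≈ 2.2950 → 2.2950 bits.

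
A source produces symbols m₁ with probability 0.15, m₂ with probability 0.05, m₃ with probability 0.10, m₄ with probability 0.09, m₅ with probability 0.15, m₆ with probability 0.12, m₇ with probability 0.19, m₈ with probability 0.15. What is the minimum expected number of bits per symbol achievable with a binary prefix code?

Repeatedly combine the two least-probable nodes; the expected code length is the sum of the merged weights.
merge 1/20 + 9/100 → 7/50
merge 1/10 + 3/25 → 11/50
merge 7/50 + 3/20 → 29/100
merge 3/20 + 3/20 → 3/10
merge 19/100 + 11/50 → 41/100
merge 29/100 + 3/10 → 59/100
merge 41/100 + 59/100 → 1
L = 7/50 + 11/50 + 29/100 + 3/10 + 41/100 + 59/100 + 1 = 59/20 = 2.95 bits/symbol.

2.95 bits/symbol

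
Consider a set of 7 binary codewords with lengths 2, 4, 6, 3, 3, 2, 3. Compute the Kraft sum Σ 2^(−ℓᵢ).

0.953125

With common denominator 2^6 = 64: Σ 2^(−ℓᵢ) = 16/64 + 4/64 + 1/64 + 8/64 + 8/64 + 16/64 + 8/64 = 61/64 = 0.953125.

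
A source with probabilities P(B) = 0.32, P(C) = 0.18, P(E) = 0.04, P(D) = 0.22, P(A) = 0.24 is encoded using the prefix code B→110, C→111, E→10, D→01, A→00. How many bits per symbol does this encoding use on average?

2.5 bits/symbol

L̄ = Σ pᵢ·ℓᵢ = 0.32·3 + 0.18·3 + 0.04·2 + 0.22·2 + 0.24·2 = 2.5 bits/symbol.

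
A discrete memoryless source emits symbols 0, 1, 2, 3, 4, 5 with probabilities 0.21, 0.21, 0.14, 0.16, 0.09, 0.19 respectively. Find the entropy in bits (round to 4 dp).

H = −Σ pᵢ log₂ pᵢ.
−0.21·log₂(0.21) = 0.4728
−0.21·log₂(0.21) = 0.4728
−0.14·log₂(0.14) = 0.3971
−0.16·log₂(0.16) = 0.4230
−0.09·log₂(0.09) = 0.3127
−0.19·log₂(0.19) = 0.4552
Sum ≈ 2.5337 → 2.5337 bits.

2.5337 bits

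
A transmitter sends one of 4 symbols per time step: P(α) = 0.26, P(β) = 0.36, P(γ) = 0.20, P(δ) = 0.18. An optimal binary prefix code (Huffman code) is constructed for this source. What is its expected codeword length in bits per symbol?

2 bits/symbol

Repeatedly combine the two least-probable nodes; the expected code length is the sum of the merged weights.
merge 9/50 + 1/5 → 19/50
merge 13/50 + 9/25 → 31/50
merge 19/50 + 31/50 → 1
L = 19/50 + 31/50 + 1 = 2 bits/symbol.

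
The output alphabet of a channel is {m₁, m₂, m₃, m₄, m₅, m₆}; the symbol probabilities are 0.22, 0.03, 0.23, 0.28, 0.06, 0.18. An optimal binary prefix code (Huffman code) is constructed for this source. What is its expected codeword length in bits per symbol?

Repeatedly combine the two least-probable nodes; the expected code length is the sum of the merged weights.
merge 3/100 + 3/50 → 9/100
merge 9/100 + 9/50 → 27/100
merge 11/50 + 23/100 → 9/20
merge 27/100 + 7/25 → 11/20
merge 9/20 + 11/20 → 1
L = 9/100 + 27/100 + 9/20 + 11/20 + 1 = 59/25 = 2.36 bits/symbol.

2.36 bits/symbol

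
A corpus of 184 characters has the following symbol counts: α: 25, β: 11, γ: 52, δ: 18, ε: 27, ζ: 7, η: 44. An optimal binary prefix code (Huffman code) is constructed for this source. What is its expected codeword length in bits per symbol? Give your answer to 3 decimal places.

2.576 bits/symbol

Probabilities are the counts divided by 184.
Repeatedly combine the two least-probable nodes; the expected code length is the sum of the merged weights.
merge 7/184 + 11/184 → 9/92
merge 9/92 + 9/92 → 9/46
merge 25/184 + 27/184 → 13/46
merge 9/46 + 11/46 → 10/23
merge 13/46 + 13/46 → 13/23
merge 10/23 + 13/23 → 1
L = 9/92 + 9/46 + 13/46 + 10/23 + 13/23 + 1 = 237/92 ≈ 2.576 bits/symbol.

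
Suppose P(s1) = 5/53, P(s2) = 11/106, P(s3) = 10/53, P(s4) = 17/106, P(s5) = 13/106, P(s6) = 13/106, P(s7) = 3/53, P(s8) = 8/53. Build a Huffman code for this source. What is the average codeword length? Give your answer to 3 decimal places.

2.962 bits/symbol

Repeatedly combine the two least-probable nodes; the expected code length is the sum of the merged weights.
merge 3/53 + 5/53 → 8/53
merge 11/106 + 13/106 → 12/53
merge 13/106 + 8/53 → 29/106
merge 8/53 + 17/106 → 33/106
merge 10/53 + 12/53 → 22/53
merge 29/106 + 33/106 → 31/53
merge 22/53 + 31/53 → 1
L = 8/53 + 12/53 + 29/106 + 33/106 + 22/53 + 31/53 + 1 = 157/53 ≈ 2.962 bits/symbol.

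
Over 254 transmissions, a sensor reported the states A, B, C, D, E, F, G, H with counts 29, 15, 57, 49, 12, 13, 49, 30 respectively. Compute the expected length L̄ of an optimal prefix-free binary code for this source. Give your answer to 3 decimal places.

2.839 bits/symbol

Probabilities are the counts divided by 254.
Repeatedly combine the two least-probable nodes; the expected code length is the sum of the merged weights.
merge 6/127 + 13/254 → 25/254
merge 15/254 + 25/254 → 20/127
merge 29/254 + 15/127 → 59/254
merge 20/127 + 49/254 → 89/254
merge 49/254 + 57/254 → 53/127
merge 59/254 + 89/254 → 74/127
merge 53/127 + 74/127 → 1
L = 25/254 + 20/127 + 59/254 + 89/254 + 53/127 + 74/127 + 1 = 721/254 ≈ 2.839 bits/symbol.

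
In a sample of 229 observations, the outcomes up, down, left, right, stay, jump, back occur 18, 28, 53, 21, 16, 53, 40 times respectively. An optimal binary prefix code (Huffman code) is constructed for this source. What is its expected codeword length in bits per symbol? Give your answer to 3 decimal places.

2.686 bits/symbol

Probabilities are the counts divided by 229.
Repeatedly combine the two least-probable nodes; the expected code length is the sum of the merged weights.
merge 16/229 + 18/229 → 34/229
merge 21/229 + 28/229 → 49/229
merge 34/229 + 40/229 → 74/229
merge 49/229 + 53/229 → 102/229
merge 53/229 + 74/229 → 127/229
merge 102/229 + 127/229 → 1
L = 34/229 + 49/229 + 74/229 + 102/229 + 127/229 + 1 = 615/229 ≈ 2.686 bits/symbol.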